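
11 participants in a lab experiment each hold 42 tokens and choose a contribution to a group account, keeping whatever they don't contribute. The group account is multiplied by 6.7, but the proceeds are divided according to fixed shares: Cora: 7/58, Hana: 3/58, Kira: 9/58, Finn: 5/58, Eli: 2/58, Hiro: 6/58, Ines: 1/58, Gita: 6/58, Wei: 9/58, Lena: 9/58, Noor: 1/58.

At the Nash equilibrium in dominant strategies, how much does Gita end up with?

129.33 tokens

Each unit j contributes comes back to j as 6.7 × (j's share), so j prefers to contribute only if that share exceeds 1/6.7 = 0.1493; otherwise keeping the unit dominates.
Kira, Wei and Lena are above the threshold, contributing 42 each; the remaining 8 contribute 0. Total contributed: 126.
Gita keeps 42 and receives 6.7 × 126 × 6/58 = 87.33 from the group account, for a payoff of 129.33.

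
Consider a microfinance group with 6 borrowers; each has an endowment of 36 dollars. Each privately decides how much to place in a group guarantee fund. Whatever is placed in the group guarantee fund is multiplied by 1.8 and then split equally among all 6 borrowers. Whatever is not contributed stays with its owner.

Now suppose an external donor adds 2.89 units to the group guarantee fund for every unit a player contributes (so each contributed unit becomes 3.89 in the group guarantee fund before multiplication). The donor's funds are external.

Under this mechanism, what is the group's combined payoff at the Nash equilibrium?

The effective private return per unit is now 1.8 × 3.89 / 6 = 1.1670 > 1, so every player's dominant strategy flips to full contribution.
At the Nash equilibrium everyone contributes 36. Group total payoff = 1.8 × 3.89 × 216 = 1512.43.

1512.43 dollars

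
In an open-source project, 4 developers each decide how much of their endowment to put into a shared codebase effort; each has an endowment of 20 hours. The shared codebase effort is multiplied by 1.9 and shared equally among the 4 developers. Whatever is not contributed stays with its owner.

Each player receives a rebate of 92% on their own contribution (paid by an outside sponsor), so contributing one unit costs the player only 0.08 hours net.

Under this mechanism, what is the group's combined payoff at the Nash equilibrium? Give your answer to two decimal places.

225.60 hours

With the mechanism, a contributed unit returns (1.9/4) / 0.08 = 5.9375 per unit of net cost to the contributor — now above 1 — so contributing fully is weakly dominant for every player.
At the Nash equilibrium everyone contributes 20. Group total payoff = 4 × (20 × 0.92 + 1.9 × 20) = 225.60.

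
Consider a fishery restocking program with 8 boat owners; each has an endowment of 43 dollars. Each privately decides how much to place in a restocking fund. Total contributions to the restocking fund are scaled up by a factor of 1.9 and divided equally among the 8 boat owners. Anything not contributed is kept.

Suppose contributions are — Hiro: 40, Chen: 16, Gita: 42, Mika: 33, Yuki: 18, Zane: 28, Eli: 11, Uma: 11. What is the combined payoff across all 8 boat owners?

Total contributed: 40 + 16 + 42 + 33 + 18 + 28 + 11 + 11 = 199; total kept: 8 × 43 − 199 = 145.
The restocking fund pays out 1.9 × 199 = 378.10 in aggregate.
Group total = 145 + 378.10 = 523.10.

523.10 dollars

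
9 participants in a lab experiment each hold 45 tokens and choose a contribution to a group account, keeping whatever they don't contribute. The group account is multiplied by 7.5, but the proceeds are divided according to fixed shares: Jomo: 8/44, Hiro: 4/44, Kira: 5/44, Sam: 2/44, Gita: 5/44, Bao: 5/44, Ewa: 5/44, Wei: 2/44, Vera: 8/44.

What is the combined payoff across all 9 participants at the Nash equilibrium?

990.00 tokens

For player j, contributing a unit is worthwhile iff 7.5 × (j's share) ≥ 1, i.e. iff j's share is at least 0.1333.
Jomo and Vera are above the threshold, contributing 45 each; the remaining 7 contribute 0. Total contributed: 90.
The group account pays out 7.5 × 90 = 675.00 in total (split across the unequal shares, but the aggregate is all that matters for the group sum).
The 7 free-riders keep 45 each, adding 315. Group total = 315 + 675.00 = 990.00.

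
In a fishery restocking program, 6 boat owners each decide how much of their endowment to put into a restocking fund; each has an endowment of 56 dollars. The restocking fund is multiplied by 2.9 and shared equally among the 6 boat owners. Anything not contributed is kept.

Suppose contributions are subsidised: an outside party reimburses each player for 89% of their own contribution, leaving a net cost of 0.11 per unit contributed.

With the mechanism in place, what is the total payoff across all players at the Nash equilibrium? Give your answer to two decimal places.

The effective private return per unit is now (2.9/6) / 0.11 = 4.3939 > 1, so every player's dominant strategy flips to full contribution.
At the Nash equilibrium everyone contributes 56. Group total payoff = 6 × (56 × 0.89 + 2.9 × 56) = 1273.44.

1273.44 dollars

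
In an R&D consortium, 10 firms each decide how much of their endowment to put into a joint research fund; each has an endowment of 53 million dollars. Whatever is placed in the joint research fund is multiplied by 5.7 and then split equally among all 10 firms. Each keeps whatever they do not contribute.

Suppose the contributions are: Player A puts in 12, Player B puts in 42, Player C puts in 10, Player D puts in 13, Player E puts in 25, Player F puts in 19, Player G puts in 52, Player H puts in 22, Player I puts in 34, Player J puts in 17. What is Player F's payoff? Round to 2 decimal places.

Total contributed: 12 + 42 + 10 + 13 + 25 + 19 + 52 + 22 + 34 + 17 = 246.
Each receives 5.7 × 246 / 10 = 140.22 from the joint research fund.
Player F keeps 53 − 19 = 34, so Player F's payoff is 34 + 140.22 = 174.22.

174.22 million dollars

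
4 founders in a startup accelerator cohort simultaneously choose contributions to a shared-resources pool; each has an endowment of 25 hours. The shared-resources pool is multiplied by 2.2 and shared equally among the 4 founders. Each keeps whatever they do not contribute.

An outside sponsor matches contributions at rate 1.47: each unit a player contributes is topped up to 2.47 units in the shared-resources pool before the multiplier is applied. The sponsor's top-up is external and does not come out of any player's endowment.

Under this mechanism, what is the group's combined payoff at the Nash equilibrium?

Under the mechanism each unit contributed yields 2.2 × 2.47 / 4 = 1.3585 back to its contributor per unit of net cost, which exceeds 1, making full contribution the dominant choice for everyone.
At the Nash equilibrium everyone contributes 25. Group total payoff = 2.2 × 2.47 × 100 = 543.40.

543.40 hours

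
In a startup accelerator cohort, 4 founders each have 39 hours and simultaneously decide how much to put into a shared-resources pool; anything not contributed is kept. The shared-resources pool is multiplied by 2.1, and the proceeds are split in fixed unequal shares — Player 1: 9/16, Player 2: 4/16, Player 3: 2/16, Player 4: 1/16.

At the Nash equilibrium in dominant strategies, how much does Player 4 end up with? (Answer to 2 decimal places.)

44.12 hours

A player with share s gets back 2.1·s per unit contributed, so full contribution is dominant for anyone with s > 1/2.1 = 0.4762 and zero contribution is dominant for anyone below.
Player 1 alone (share 9/16) is above the threshold, contributing 39; the remaining 3 contribute 0. Total contributed: 39.
Player 4 keeps 39 and receives 2.1 × 39 × 1/16 = 5.12 from the shared-resources pool, for a payoff of 44.12.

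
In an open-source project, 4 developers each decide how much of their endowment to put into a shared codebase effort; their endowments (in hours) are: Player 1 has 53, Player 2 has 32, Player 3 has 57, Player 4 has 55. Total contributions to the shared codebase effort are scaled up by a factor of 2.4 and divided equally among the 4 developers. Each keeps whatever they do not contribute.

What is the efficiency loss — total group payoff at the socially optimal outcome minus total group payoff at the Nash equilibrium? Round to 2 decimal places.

275.80 hours

The private return per contributed unit is 2.4/4 = 0.6000 < 1 for every player regardless of endowment, so the Nash equilibrium is zero contribution and the group total is Σ E_j = 53 + 32 + 57 + 55 = 197.
Each contributed unit returns 2.400 to the group, so the social optimum is full contribution by everyone: group total = 2.400 × 197 = 472.80.
Efficiency loss = (2.400 − 1) × 197 = 275.80.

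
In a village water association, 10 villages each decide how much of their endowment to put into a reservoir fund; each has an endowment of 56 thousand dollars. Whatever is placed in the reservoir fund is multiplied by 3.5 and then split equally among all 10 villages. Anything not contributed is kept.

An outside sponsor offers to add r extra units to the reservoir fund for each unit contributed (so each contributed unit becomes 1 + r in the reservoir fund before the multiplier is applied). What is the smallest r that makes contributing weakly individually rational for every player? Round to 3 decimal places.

1.857

With matching at rate r, one contributed unit becomes (1 + r) in the reservoir fund and returns 3.5 × (1 + r) / 10 to the contributor.
Setting this equal to 1: 1 + r = 10/3.5 = 2.8571.
So the minimum matching rate is r = 2.8571 − 1 = 1.857.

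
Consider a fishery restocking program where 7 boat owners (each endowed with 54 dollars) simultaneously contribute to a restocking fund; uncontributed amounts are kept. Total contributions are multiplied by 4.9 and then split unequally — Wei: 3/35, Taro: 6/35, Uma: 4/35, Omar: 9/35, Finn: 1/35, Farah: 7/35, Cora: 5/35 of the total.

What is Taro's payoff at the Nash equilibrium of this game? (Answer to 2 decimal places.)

99.36 dollars

Each unit j contributes comes back to j as 4.9 × (j's share), so j prefers to contribute only if that share exceeds 1/4.9 = 0.2041; otherwise keeping the unit dominates.
Only Omar (9/35) clears that bar, contributing 54; the remaining 6 contribute 0. Total contributed: 54.
Taro keeps 54 and receives 4.9 × 54 × 6/35 = 45.36 from the restocking fund, for a payoff of 99.36.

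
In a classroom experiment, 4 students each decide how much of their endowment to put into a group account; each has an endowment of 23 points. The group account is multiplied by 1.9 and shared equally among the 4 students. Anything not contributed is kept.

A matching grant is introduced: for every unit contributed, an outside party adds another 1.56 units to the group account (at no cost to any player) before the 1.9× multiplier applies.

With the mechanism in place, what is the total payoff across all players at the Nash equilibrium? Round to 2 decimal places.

The effective private return per unit is now 1.9 × 2.56 / 4 = 1.2160 > 1, so every player's dominant strategy flips to full contribution.
So the Nash equilibrium is full contribution by all 4; the group earns 1.9 × 2.56 × 92 = 447.49.

447.49 points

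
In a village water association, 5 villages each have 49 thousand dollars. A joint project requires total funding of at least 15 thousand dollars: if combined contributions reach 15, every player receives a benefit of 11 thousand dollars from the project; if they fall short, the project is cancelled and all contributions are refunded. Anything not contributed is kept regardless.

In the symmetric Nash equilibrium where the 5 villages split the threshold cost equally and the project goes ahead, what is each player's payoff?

Equal share of the threshold: 15/5 = 3.
At this profile no one gains by cutting their contribution: any cut drops the total below 15, the project is cancelled, contributions are refunded, and the deviator ends with 49, which is less than 49 − 3 + 11 = 57. Contributing more than 3 just wastes the excess. So contributing exactly 3 is a best response.
Each player's payoff: 49 − 3 + 11 = 57.

57 thousand dollars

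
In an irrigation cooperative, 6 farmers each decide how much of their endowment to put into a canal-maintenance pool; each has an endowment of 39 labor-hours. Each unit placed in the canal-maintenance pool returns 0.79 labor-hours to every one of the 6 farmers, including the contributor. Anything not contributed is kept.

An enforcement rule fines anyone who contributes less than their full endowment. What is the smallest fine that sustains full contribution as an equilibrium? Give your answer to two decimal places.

8.19 labor-hours

Given the others contribute fully, the best deviation is to contribute 0 (any partial contribution still incurs the fine and gives up units whose private return 0.79 is below 1).
Deviating from 39 to 0 saves 39 labor-hours but forfeits the deviator's share of the drop in the canal-maintenance pool: 0.79 × 39 = 30.81.
So the deviation gain is 39 − 30.81 = 8.19, and the fine must be at least 8.19 labor-hours to wipe it out.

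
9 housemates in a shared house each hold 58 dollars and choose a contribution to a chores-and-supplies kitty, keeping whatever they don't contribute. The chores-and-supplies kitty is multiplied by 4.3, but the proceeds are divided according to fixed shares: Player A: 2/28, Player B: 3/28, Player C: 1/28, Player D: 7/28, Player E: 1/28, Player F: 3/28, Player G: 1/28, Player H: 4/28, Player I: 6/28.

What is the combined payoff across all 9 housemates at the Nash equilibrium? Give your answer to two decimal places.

Player j's private return per contributed unit is 4.3 × (j's share). Contributing is weakly dominant for j when that share is at least 1/4.3 = 0.2326, and contributing 0 is dominant otherwise.
Only Player D (7/28) clears that bar, contributing 58; the remaining 8 contribute 0. Total contributed: 58.
The chores-and-supplies kitty pays out 4.3 × 58 = 249.40 in total (split across the unequal shares, but the aggregate is all that matters for the group sum).
The 8 free-riders keep 58 each, adding 464. Group total = 464 + 249.40 = 713.40.

713.40 dollars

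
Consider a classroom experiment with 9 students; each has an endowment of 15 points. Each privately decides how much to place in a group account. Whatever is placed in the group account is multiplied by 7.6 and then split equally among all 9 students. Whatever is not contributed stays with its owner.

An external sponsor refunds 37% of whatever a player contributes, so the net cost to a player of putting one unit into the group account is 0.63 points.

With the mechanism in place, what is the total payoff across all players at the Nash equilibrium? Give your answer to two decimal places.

With the mechanism, a contributed unit returns (7.6/9) / 0.63 = 1.3404 per unit of net cost to the contributor — now above 1 — so contributing fully is weakly dominant for every player.
At the Nash equilibrium everyone contributes 15. Group total payoff = 9 × (15 × 0.37 + 7.6 × 15) = 1075.95.

1075.95 points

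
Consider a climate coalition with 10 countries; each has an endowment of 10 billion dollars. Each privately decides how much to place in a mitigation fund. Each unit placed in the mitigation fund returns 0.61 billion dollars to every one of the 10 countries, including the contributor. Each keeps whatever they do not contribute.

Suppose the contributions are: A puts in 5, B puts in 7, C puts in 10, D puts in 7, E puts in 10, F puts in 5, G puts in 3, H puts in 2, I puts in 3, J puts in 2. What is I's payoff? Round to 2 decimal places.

39.94 billion dollars

Total contributed: 5 + 7 + 10 + 7 + 10 + 5 + 3 + 2 + 3 + 2 = 54.
Each receives 0.61 × 54 = 32.94 from the mitigation fund.
I keeps 10 − 3 = 7, so I's payoff is 7 + 32.94 = 39.94.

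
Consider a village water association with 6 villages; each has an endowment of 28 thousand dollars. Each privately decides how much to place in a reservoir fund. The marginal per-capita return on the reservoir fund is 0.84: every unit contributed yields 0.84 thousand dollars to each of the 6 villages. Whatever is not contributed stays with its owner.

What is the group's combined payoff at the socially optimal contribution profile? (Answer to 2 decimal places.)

Each contributed unit returns 5.040 to the group as a whole (0.84 to each of 6 players), which exceeds 1, so the social optimum is full contribution: group total = 5.040 × 168 = 846.72.

846.72 thousand dollars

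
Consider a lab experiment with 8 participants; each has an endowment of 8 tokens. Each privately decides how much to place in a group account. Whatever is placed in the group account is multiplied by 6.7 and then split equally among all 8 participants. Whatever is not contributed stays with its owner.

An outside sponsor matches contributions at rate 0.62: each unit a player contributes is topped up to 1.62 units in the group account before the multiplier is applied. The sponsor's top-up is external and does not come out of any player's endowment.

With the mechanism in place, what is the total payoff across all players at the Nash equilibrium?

With the mechanism, a contributed unit returns 6.7 × 1.62 / 8 = 1.3568 per unit of net cost to the contributor — now above 1 — so contributing fully is weakly dominant for every player.
So the Nash equilibrium is full contribution by all 8; the group earns 6.7 × 1.62 × 64 = 694.66.

694.66 tokens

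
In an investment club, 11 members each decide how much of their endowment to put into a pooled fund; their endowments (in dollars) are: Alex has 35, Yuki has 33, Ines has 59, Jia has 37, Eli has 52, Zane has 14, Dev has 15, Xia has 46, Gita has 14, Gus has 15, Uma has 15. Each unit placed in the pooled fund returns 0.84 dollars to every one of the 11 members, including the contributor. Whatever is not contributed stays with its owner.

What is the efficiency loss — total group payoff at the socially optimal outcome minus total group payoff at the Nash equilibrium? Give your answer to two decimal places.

2760.40 dollars

The private return per contributed unit is 0.84 < 1 for everyone, so the Nash equilibrium is zero contribution and the group total is Σ E_j = 35 + 33 + 59 + 37 + 52 + 14 + 15 + 46 + 14 + 15 + 15 = 335.
Each contributed unit returns 9.240 to the group, so the social optimum is full contribution by everyone: group total = 9.240 × 335 = 3095.40.
Efficiency loss = (9.240 − 1) × 335 = 2760.40.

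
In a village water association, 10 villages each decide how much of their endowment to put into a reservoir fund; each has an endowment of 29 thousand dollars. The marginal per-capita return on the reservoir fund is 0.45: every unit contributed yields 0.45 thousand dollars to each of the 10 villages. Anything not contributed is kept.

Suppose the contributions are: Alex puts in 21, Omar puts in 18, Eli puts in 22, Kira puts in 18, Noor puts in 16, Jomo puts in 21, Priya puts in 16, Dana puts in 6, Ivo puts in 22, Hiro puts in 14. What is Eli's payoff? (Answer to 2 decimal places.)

Total contributed: 21 + 18 + 22 + 18 + 16 + 21 + 16 + 6 + 22 + 14 = 174.
Each receives 0.45 × 174 = 78.30 from the reservoir fund.
Eli keeps 29 − 22 = 7, so Eli's payoff is 7 + 78.30 = 85.30.

85.30 thousand dollars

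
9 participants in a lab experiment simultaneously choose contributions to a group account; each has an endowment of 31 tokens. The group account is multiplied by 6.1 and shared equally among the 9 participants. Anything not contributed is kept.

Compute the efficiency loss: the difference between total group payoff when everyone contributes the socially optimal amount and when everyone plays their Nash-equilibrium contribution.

1422.90 tokens

Each contributed unit returns 6.1/9 = 0.6778 to its contributor — below 1 — so contributing 0 is dominant for every player. At the Nash equilibrium everyone keeps their 31, and the group total is 9 × 31 = 279.
Each contributed unit returns 6.100 to the group as a whole (0.6778 to each of 9 players), which exceeds 1, so the social optimum is full contribution: group total = 6.100 × 279 = 1701.90.
Efficiency loss = 1701.90 − 279 = 1422.90.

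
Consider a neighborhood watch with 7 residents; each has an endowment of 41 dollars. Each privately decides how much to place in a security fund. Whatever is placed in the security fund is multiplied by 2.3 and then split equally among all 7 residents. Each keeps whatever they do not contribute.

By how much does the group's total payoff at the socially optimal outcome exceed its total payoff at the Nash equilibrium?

Each contributed unit returns 2.3/7 = 0.3286 to its contributor — below 1 — so contributing 0 is dominant for every player. At the Nash equilibrium everyone keeps their 41, and the group total is 7 × 41 = 287.
Each contributed unit returns 2.300 to the group as a whole (0.3286 to each of 7 players), which exceeds 1, so the social optimum is full contribution: group total = 2.300 × 287 = 660.10.
Efficiency loss = 660.10 − 287 = 373.10.

373.10 dollars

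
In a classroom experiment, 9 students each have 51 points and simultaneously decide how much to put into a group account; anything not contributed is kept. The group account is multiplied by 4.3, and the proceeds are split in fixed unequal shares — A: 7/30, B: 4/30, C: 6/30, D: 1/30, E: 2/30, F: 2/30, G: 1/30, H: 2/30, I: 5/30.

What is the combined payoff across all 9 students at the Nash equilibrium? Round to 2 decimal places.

Player j's private return per contributed unit is 4.3 × (j's share). Contributing is weakly dominant for j when that share is at least 1/4.3 = 0.2326, and contributing 0 is dominant otherwise.
Only A (7/30) clears that bar, contributing 51; the remaining 8 contribute 0. Total contributed: 51.
The group account pays out 4.3 × 51 = 219.30 in total (split across the unequal shares, but the aggregate is all that matters for the group sum).
The 8 free-riders keep 51 each, adding 408. Group total = 408 + 219.30 = 627.30.

627.30 points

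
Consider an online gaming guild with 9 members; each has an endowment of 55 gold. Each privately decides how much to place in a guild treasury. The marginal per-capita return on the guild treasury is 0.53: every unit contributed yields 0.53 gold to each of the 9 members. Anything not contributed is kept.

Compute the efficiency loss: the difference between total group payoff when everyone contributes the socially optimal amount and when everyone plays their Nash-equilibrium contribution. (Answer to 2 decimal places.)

1866.15 gold

The private return per contributed unit is 0.53 < 1, so contributing 0 is dominant for every player. At the Nash equilibrium everyone keeps their 55, and the group total is 9 × 55 = 495.
Each contributed unit returns 4.770 to the group as a whole (0.53 to each of 9 players), which exceeds 1, so the social optimum is full contribution: group total = 4.770 × 495 = 2361.15.
Efficiency loss = 2361.15 − 495 = 1866.15.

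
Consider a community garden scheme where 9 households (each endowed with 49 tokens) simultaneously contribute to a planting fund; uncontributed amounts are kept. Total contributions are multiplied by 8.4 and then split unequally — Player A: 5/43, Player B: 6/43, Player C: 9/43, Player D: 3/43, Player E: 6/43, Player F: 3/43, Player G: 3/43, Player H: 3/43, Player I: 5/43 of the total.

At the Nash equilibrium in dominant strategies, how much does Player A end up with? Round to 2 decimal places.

192.58 tokens

Each unit j contributes comes back to j as 8.4 × (j's share), so j prefers to contribute only if that share exceeds 1/8.4 = 0.1190; otherwise keeping the unit dominates.
Player B, Player C and Player E clear that bar, contributing 49 each; the remaining 6 contribute 0. Total contributed: 147.
Player A keeps 49 and receives 8.4 × 147 × 5/43 = 143.58 from the planting fund, for a payoff of 192.58.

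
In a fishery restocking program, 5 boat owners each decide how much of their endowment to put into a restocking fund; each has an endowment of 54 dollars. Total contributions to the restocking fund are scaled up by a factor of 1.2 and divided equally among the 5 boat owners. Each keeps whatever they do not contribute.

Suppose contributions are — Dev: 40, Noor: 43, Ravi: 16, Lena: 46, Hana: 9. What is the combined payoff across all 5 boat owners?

Total contributed: 40 + 43 + 16 + 46 + 9 = 154; total kept: 5 × 54 − 154 = 116.
The restocking fund pays out 1.2 × 154 = 184.80 in aggregate.
Group total = 116 + 184.80 = 300.80.

300.80 dollars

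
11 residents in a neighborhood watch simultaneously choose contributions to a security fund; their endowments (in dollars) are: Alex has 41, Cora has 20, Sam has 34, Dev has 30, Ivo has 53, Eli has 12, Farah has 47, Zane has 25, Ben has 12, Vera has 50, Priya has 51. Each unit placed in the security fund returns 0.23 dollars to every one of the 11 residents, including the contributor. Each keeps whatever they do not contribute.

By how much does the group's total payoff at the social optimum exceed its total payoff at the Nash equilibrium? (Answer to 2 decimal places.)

The private return per contributed unit is 0.23 < 1 for everyone, so the Nash equilibrium is zero contribution and the group total is Σ E_j = 41 + 20 + 34 + 30 + 53 + 12 + 47 + 25 + 12 + 50 + 51 = 375.
Each contributed unit returns 2.530 to the group, so the social optimum is full contribution by everyone: group total = 2.530 × 375 = 948.75.
Efficiency loss = (2.530 − 1) × 375 = 573.75.

573.75 dollars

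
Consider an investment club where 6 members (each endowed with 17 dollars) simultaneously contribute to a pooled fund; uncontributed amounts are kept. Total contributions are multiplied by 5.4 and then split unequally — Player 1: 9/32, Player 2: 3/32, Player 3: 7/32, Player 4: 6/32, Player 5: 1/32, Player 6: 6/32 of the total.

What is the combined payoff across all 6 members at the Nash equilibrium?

Player j's private return per contributed unit is 5.4 × (j's share). Contributing is weakly dominant for j when that share is at least 1/5.4 = 0.1852, and contributing 0 is dominant otherwise.
Player 1, Player 3, Player 4 and Player 6 are above the threshold, contributing 17 each; the remaining 2 contribute 0. Total contributed: 68.
The pooled fund pays out 5.4 × 68 = 367.20 in total (split across the unequal shares, but the aggregate is all that matters for the group sum).
The 2 free-riders keep 17 each, adding 34. Group total = 34 + 367.20 = 401.20.

401.20 dollars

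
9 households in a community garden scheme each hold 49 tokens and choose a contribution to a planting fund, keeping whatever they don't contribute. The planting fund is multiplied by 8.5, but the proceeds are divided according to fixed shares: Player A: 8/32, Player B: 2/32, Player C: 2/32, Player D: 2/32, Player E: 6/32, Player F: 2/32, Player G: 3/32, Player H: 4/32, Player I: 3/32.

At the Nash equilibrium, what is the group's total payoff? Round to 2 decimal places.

Each unit j contributes comes back to j as 8.5 × (j's share), so j prefers to contribute only if that share exceeds 1/8.5 = 0.1176; otherwise keeping the unit dominates.
The shares above 0.1176 belong to Player A, Player E and Player H, contributing 49 each; the remaining 6 contribute 0. Total contributed: 147.
The planting fund pays out 8.5 × 147 = 1249.50 in total (split across the unequal shares, but the aggregate is all that matters for the group sum).
The 6 free-riders keep 49 each, adding 294. Group total = 294 + 1249.50 = 1543.50.

1543.50 tokens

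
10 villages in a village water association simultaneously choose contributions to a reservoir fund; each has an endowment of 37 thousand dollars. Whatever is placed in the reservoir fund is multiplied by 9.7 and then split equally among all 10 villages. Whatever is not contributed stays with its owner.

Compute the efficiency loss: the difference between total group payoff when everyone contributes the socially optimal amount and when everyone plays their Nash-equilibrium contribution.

3219.00 thousand dollars

Each contributed unit returns 9.7/10 = 0.9700 to its contributor — below 1 — so contributing 0 is dominant for every player. At the Nash equilibrium everyone keeps their 37, and the group total is 10 × 37 = 370.
Each contributed unit returns 9.700 to the group as a whole (0.9700 to each of 10 players), which exceeds 1, so the social optimum is full contribution: group total = 9.700 × 370 = 3589.00.
Efficiency loss = 3589.00 − 370 = 3219.00.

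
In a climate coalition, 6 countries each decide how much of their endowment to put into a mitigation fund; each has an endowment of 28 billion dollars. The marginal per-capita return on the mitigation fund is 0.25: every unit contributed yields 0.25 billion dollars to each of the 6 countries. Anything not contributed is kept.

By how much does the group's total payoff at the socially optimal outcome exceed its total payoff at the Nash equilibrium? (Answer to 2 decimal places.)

The private return per contributed unit is 0.25 < 1, so contributing 0 is dominant for every player. At the Nash equilibrium everyone keeps their 28, and the group total is 6 × 28 = 168.
Each contributed unit returns 1.500 to the group as a whole (0.25 to each of 6 players), which exceeds 1, so the social optimum is full contribution: group total = 1.500 × 168 = 252.00.
Efficiency loss = 252.00 − 168 = 84.00.

84.00 billion dollars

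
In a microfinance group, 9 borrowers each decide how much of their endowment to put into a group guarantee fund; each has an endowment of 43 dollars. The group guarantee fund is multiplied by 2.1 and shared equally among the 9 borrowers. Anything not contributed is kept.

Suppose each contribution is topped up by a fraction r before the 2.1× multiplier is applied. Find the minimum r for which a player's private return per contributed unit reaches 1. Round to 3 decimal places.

With matching at rate r, one contributed unit becomes (1 + r) in the group guarantee fund and returns 2.1 × (1 + r) / 9 to the contributor.
Setting this equal to 1: 1 + r = 9/2.1 = 4.2857.
So the minimum matching rate is r = 4.2857 − 1 = 3.286.

3.286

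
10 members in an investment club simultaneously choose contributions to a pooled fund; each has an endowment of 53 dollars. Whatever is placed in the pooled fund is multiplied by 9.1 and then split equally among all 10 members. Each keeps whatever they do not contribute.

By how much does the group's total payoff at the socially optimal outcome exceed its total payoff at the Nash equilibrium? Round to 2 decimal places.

Each contributed unit returns 9.1/10 = 0.9100 to its contributor — below 1 — so contributing 0 is dominant for every player. At the Nash equilibrium everyone keeps their 53, and the group total is 10 × 53 = 530.
Each contributed unit returns 9.100 to the group as a whole (0.9100 to each of 10 players), which exceeds 1, so the social optimum is full contribution: group total = 9.100 × 530 = 4823.00.
Efficiency loss = 4823.00 − 530 = 4293.00.

4293.00 dollars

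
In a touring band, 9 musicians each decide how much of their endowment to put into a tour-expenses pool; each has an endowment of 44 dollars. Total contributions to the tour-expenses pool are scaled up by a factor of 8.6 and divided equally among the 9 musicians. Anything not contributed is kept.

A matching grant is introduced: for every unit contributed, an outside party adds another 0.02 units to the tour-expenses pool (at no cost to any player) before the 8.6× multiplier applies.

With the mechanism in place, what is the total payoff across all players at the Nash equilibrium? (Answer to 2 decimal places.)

The effective private return is 8.6 × 1.02 / 9 = 0.9747, which is still under 1, so the mechanism doesn't change anyone's dominant strategy: zero contribution.
At the Nash equilibrium no one contributes; group total payoff = 9 × 44 = 396.

396.00 dollars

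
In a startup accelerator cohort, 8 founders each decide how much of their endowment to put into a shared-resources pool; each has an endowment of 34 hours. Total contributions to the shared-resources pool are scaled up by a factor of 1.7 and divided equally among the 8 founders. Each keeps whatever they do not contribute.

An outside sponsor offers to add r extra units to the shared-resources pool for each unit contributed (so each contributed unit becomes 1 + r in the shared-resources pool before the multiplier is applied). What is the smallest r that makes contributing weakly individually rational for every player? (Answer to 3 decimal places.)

With matching at rate r, one contributed unit becomes (1 + r) in the shared-resources pool and returns 1.7 × (1 + r) / 8 to the contributor.
Setting this equal to 1: 1 + r = 8/1.7 = 4.7059.
So the minimum matching rate is r = 4.7059 − 1 = 3.706.

3.706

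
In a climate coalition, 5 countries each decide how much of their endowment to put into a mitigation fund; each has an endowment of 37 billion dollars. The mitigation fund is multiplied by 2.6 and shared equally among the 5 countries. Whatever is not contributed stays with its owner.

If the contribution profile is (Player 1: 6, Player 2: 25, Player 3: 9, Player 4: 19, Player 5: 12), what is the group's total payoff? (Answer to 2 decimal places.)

Total contributed: 6 + 25 + 9 + 19 + 12 = 71; total kept: 5 × 37 − 71 = 114.
The mitigation fund pays out 2.6 × 71 = 184.60 in aggregate.
Group total = 114 + 184.60 = 298.60.

298.60 billion dollars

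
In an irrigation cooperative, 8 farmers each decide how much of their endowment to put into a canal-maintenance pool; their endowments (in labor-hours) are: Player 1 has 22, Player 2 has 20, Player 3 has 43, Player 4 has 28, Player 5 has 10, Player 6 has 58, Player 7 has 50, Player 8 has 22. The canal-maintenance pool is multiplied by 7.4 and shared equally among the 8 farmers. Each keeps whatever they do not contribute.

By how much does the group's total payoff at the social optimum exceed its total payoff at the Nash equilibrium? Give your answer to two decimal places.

1619.20 labor-hours

The private return per contributed unit is 7.4/8 = 0.9250 < 1 for every player regardless of endowment, so the Nash equilibrium is zero contribution and the group total is Σ E_j = 22 + 20 + 43 + 28 + 10 + 58 + 50 + 22 = 253.
Each contributed unit returns 7.400 to the group, so the social optimum is full contribution by everyone: group total = 7.400 × 253 = 1872.20.
Efficiency loss = (7.400 − 1) × 253 = 1619.20.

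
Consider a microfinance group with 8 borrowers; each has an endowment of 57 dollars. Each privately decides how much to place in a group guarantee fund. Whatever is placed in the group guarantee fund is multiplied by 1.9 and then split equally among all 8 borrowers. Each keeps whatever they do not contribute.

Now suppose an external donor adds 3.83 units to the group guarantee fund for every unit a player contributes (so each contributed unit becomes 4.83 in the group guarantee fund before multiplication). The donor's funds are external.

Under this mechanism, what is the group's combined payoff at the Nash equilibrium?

With the mechanism, a contributed unit returns 1.9 × 4.83 / 8 = 1.1471 per unit of net cost to the contributor — now above 1 — so contributing fully is weakly dominant for every player.
At the Nash equilibrium everyone contributes 57. Group total payoff = 1.9 × 4.83 × 456 = 4184.71.

4184.71 dollars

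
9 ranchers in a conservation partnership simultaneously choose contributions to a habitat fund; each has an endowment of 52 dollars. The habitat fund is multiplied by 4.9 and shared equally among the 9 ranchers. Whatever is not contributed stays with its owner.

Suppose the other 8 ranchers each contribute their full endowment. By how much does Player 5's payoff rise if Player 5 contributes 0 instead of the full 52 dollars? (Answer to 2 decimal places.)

Switching from a contribution of 52 to 0 lets Player 5 keep an extra 52 dollars, but lowers the habitat fund by 52, which costs Player 5 their own share of that drop: 4.9/9 × 52 = 28.31.
Net gain = 52 − 28.31 = 23.69. The private return per contributed unit (0.5444) is below 1, so free-riding is indeed the best response regardless of what the others do.

23.69 dollars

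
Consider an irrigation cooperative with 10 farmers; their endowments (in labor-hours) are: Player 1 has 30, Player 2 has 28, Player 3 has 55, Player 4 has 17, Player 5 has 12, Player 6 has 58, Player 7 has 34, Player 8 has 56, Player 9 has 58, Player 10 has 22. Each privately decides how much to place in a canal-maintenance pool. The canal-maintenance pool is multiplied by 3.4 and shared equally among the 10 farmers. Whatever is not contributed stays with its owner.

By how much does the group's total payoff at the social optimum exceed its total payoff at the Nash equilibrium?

The private return per contributed unit is 3.4/10 = 0.3400 < 1 for every player regardless of endowment, so the Nash equilibrium is zero contribution and the group total is Σ E_j = 30 + 28 + 55 + 17 + 12 + 58 + 34 + 56 + 58 + 22 = 370.
Each contributed unit returns 3.400 to the group, so the social optimum is full contribution by everyone: group total = 3.400 × 370 = 1258.00.
Efficiency loss = (3.400 − 1) × 370 = 888.00.

888.00 labor-hours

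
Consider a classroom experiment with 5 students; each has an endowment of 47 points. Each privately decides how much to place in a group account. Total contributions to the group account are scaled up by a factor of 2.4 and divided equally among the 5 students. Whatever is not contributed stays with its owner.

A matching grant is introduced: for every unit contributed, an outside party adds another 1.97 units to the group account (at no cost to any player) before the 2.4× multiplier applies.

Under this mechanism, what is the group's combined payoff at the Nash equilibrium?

1675.08 points

Under the mechanism each unit contributed yields 2.4 × 2.97 / 5 = 1.4256 back to its contributor per unit of net cost, which exceeds 1, making full contribution the dominant choice for everyone.
So the Nash equilibrium is full contribution by all 5; the group earns 2.4 × 2.97 × 235 = 1675.08.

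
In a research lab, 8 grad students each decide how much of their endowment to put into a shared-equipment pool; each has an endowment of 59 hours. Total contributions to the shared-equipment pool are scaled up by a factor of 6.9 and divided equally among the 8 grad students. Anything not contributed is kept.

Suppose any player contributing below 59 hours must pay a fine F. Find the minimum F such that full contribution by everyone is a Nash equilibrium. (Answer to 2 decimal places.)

8.11 hours

Given the others contribute fully, the best deviation is to contribute 0 (any partial contribution still incurs the fine and gives up units whose private return 0.8625 is below 1).
Deviating from 59 to 0 saves 59 hours but forfeits the deviator's share of the drop in the shared-equipment pool: 6.9/8 × 59 = 50.89.
So the deviation gain is 59 − 50.89 = 8.11, and the fine must be at least 8.11 hours to wipe it out.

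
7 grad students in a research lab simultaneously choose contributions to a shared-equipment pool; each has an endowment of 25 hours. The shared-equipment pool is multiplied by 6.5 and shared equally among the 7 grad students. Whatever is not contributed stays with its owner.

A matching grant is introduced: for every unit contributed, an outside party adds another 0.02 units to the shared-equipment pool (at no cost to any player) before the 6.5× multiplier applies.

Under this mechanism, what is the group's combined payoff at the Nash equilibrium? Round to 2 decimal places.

Even with the mechanism, each unit contributed returns only 6.5 × 1.02 / 7 = 0.9471 per unit of net cost, so contributing nothing is still dominant.
Everyone keeps their endowment and the group total is 7 × 25 = 175.

175.00 hours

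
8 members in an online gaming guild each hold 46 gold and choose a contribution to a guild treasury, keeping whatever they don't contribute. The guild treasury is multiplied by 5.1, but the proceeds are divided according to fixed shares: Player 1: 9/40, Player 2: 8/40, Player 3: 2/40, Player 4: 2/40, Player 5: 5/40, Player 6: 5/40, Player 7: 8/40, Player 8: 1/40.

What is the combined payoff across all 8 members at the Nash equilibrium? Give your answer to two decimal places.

933.80 gold

For player j, contributing a unit is worthwhile iff 5.1 × (j's share) ≥ 1, i.e. iff j's share is at least 0.1961.
Player 1, Player 2 and Player 7 are above the threshold, contributing 46 each; the remaining 5 contribute 0. Total contributed: 138.
The guild treasury pays out 5.1 × 138 = 703.80 in total (split across the unequal shares, but the aggregate is all that matters for the group sum).
The 5 free-riders keep 46 each, adding 230. Group total = 230 + 703.80 = 933.80.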